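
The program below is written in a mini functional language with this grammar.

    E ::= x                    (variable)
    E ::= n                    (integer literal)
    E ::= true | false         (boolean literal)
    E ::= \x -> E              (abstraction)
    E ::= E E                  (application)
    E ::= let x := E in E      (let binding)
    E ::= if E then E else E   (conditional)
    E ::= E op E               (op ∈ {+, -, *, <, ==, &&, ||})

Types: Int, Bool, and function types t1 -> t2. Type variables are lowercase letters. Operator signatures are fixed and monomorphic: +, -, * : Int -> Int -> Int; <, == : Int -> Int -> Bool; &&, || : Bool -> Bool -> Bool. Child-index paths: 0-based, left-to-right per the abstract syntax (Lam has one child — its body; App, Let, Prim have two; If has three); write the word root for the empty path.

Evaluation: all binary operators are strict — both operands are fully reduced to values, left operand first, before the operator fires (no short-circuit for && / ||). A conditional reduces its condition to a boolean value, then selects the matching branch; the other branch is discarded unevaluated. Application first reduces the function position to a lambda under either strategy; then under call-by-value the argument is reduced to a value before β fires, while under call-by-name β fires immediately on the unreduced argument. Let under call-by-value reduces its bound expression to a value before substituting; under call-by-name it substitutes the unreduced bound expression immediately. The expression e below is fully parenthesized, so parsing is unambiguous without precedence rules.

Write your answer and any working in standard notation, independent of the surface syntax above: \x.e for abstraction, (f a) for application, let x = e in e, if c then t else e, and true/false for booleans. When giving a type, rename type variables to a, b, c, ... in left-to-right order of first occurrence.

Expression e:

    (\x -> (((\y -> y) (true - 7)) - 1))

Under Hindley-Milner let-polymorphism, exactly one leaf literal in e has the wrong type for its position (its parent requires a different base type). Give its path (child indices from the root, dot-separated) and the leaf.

Derivation:
y : b
\y._ : b -> b
  unify Bool ~ Int
  FAIL: mismatch Bool ~ Int

Answer: 0.0.1.0 : true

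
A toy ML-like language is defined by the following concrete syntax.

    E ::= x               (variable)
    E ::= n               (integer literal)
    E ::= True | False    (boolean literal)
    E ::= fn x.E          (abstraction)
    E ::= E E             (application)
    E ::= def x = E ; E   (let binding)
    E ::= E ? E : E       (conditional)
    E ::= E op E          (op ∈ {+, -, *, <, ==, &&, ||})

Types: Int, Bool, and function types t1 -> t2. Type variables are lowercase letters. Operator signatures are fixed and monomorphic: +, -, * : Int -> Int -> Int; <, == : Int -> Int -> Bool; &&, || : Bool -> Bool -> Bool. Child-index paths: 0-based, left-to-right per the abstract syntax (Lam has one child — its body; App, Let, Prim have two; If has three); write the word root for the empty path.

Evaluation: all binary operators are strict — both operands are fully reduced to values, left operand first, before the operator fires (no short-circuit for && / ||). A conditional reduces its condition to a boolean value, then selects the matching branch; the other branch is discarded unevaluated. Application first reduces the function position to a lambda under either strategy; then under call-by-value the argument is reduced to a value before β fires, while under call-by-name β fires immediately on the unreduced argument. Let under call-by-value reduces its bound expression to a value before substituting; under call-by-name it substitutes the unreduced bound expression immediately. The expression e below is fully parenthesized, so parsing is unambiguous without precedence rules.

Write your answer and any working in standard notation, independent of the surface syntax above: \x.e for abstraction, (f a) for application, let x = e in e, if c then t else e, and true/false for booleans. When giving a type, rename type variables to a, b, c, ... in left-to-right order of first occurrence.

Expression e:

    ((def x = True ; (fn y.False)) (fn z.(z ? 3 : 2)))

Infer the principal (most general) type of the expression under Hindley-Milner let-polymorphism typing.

Working:
let x : Bool
\y._ : a -> Bool
z : b
  unify b ~ Bool
  unify Int ~ Int
\z._ : Bool -> Int
  unify a -> Bool ~ (Bool -> Int) -> c
  unify a ~ Bool -> Int
  unify Bool ~ c
_ _ : Bool

Answer: Bool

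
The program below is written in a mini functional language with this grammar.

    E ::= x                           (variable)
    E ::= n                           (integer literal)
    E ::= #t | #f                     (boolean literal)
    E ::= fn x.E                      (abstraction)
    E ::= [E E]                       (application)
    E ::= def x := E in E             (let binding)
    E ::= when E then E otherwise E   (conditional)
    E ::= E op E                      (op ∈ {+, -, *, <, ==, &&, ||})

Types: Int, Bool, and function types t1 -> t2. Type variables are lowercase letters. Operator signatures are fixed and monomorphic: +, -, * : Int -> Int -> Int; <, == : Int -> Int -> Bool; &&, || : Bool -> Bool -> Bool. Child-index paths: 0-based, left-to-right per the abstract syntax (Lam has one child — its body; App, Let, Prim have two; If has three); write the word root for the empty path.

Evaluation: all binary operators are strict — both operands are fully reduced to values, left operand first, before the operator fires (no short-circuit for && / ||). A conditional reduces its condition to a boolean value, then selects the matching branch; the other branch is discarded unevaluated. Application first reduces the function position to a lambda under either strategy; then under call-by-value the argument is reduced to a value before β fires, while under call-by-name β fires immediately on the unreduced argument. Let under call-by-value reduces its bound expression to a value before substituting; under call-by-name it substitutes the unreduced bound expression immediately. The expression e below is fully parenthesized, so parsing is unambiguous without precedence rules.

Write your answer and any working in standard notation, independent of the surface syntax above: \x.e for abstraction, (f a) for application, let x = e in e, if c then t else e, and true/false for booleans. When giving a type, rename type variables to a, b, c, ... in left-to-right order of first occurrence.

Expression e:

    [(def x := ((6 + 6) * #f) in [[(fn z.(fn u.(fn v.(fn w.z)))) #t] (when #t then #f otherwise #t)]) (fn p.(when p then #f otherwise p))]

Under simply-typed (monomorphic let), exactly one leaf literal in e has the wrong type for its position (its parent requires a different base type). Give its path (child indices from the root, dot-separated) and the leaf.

Working:
  unify Int ~ Int
  unify Int ~ Int
  unify Int ~ Int
  unify Bool ~ Int
  FAIL: mismatch Bool ~ Int

Answer: 0.0.1 : false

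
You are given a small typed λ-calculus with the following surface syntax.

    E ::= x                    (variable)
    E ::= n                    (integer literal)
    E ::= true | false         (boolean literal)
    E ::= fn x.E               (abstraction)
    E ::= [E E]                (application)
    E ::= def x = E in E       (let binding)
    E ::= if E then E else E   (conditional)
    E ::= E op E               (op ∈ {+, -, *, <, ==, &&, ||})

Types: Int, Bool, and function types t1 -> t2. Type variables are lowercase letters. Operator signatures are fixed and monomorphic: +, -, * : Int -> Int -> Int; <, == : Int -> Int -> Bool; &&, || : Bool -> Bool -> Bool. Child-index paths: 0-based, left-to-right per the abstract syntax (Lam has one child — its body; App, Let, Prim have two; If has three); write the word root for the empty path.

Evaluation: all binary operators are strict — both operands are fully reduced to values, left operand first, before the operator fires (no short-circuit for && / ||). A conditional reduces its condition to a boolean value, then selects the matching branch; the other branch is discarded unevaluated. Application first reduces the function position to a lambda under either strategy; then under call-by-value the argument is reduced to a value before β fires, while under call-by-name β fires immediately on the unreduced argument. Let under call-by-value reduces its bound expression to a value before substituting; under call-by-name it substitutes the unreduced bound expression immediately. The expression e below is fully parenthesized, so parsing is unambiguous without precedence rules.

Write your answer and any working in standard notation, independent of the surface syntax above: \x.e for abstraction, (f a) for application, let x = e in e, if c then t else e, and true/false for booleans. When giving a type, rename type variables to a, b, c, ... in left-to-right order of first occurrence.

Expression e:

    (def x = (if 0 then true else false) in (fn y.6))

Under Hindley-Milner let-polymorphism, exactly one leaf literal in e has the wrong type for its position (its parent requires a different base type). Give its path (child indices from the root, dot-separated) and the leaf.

Working:
  unify Int ~ Bool
  FAIL: mismatch Int ~ Bool

Answer: 0.0 : 0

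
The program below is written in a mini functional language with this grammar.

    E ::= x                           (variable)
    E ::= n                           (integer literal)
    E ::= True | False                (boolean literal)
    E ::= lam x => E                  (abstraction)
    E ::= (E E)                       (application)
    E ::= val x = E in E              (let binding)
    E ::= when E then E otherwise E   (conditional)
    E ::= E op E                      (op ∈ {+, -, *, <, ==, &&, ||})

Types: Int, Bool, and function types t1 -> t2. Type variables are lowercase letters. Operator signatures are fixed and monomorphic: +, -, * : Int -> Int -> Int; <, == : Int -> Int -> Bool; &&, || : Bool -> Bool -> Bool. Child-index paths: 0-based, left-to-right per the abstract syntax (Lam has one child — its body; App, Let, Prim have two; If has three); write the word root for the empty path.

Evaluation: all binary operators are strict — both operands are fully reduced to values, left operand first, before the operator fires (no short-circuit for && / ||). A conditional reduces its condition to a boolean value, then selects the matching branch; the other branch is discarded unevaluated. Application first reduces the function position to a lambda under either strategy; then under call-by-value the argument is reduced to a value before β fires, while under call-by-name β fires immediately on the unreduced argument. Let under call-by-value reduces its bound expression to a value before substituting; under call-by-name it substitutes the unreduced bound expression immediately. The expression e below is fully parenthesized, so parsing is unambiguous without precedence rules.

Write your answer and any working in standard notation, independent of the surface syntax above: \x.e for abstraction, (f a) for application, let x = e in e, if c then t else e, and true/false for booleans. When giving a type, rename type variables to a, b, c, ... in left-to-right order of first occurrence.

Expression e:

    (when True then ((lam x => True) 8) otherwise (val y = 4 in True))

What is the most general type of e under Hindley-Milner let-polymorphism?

Derivation:
  unify Bool ~ Bool
\x._ : a -> Bool
  unify a -> Bool ~ Int -> b
  unify a ~ Int
  unify Bool ~ b
_ _ : Bool
let y : Int
  unify Bool ~ Bool

Answer: Bool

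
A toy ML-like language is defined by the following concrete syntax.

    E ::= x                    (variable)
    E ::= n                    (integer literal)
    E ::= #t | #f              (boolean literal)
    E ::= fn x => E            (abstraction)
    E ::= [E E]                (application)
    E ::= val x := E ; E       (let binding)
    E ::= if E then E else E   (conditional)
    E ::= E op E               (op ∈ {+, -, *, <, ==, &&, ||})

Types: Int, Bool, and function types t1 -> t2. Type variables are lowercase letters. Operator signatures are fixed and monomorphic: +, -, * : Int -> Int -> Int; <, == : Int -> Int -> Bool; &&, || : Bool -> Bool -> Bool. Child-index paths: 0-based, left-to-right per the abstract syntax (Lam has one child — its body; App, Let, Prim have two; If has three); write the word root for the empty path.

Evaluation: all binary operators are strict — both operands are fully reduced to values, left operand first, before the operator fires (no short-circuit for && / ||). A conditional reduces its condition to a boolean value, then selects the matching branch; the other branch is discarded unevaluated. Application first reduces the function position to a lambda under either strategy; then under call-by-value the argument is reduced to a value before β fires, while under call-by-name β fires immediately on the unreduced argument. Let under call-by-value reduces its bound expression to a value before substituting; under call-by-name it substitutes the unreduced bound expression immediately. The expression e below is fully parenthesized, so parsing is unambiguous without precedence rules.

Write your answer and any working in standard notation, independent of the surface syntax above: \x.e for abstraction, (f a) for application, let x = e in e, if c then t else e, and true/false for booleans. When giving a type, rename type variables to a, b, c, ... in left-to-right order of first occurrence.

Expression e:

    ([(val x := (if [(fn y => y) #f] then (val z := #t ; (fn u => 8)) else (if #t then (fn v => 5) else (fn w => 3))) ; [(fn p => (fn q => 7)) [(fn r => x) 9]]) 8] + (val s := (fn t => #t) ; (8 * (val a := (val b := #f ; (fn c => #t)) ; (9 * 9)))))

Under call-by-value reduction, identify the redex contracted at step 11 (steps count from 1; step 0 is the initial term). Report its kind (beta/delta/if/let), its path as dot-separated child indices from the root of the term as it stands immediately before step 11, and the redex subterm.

Working:
step 0: (((let x = (if ((\y.y) false) then (let z = true in (\u.8)) else (if true then (\v.5) else (\w.3))) in ((\p.(\q.7)) ((\r.x) 9))) 8) + (let s = (\t.true) in (8 * (let a = (let b = false in (\c.true)) in (9 * 9)))))
step 1: [beta@0.0.0.0] (((let x = (if false then (let z = true in (\u.8)) else (if true then (\v.5) else (\w.3))) in ((\p.(\q.7)) ((\r.x) 9))) 8) + (let s = (\t.true) in (8 * (let a = (let b = false in (\c.true)) in (9 * 9)))))
step 2: [if@0.0.0] (((let x = (if true then (\v.5) else (\w.3)) in ((\p.(\q.7)) ((\r.x) 9))) 8) + (let s = (\t.true) in (8 * (let a = (let b = false in (\c.true)) in (9 * 9)))))
step 3: [if@0.0.0] (((let x = (\v.5) in ((\p.(\q.7)) ((\r.x) 9))) 8) + (let s = (\t.true) in (8 * (let a = (let b = false in (\c.true)) in (9 * 9)))))
step 4: [let@0.0] ((((\p.(\q.7)) ((\r.(\v.5)) 9)) 8) + (let s = (\t.true) in (8 * (let a = (let b = false in (\c.true)) in (9 * 9)))))
step 5: [beta@0.0.1] ((((\p.(\q.7)) (\v.5)) 8) + (let s = (\t.true) in (8 * (let a = (let b = false in (\c.true)) in (9 * 9)))))
step 6: [beta@0.0] (((\q.7) 8) + (let s = (\t.true) in (8 * (let a = (let b = false in (\c.true)) in (9 * 9)))))
step 7: [beta@0] (7 + (let s = (\t.true) in (8 * (let a = (let b = false in (\c.true)) in (9 * 9)))))
step 8: [let@1] (7 + (8 * (let a = (let b = false in (\c.true)) in (9 * 9))))
step 9: [let@1.1.0] (7 + (8 * (let a = (\c.true) in (9 * 9))))
step 10: [let@1.1] (7 + (8 * (9 * 9)))
step 11: [delta@1.1] (7 + (8 * 81))

Answer: delta at 1.1 : (9 * 9)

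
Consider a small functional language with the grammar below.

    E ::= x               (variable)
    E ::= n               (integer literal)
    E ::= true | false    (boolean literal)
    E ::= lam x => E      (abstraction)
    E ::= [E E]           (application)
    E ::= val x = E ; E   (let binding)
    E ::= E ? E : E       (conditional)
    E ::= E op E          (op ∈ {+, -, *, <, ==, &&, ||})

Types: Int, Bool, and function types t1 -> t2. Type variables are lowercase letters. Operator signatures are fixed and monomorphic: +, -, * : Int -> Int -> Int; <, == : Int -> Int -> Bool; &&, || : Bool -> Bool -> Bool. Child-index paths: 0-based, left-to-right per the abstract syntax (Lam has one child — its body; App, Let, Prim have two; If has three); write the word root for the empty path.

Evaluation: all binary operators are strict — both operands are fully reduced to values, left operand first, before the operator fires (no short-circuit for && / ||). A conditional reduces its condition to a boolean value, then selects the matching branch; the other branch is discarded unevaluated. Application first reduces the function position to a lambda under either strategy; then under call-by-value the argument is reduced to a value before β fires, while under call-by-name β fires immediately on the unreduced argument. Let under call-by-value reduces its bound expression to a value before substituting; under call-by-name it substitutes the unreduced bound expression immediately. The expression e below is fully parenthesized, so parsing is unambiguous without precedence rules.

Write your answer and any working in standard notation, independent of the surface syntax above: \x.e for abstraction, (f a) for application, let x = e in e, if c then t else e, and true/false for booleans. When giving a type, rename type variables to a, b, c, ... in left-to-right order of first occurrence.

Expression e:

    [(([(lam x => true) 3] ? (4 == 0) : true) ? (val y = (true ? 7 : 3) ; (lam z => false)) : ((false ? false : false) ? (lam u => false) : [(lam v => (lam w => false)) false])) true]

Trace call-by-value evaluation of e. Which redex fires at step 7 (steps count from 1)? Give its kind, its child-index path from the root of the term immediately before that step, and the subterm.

Working:
step 0: ((if (if ((\x.true) 3) then (4 == 0) else true) then (let y = (if true then 7 else 3) in (\z.false)) else (if (if false then false else false) then (\u.false) else ((\v.(\w.false)) false))) true)
step 1: [beta@0.0.0] ((if (if true then (4 == 0) else true) then (let y = (if true then 7 else 3) in (\z.false)) else (if (if false then false else false) then (\u.false) else ((\v.(\w.false)) false))) true)
step 2: [if@0.0] ((if (4 == 0) then (let y = (if true then 7 else 3) in (\z.false)) else (if (if false then false else false) then (\u.false) else ((\v.(\w.false)) false))) true)
step 3: [delta@0.0] ((if false then (let y = (if true then 7 else 3) in (\z.false)) else (if (if false then false else false) then (\u.false) else ((\v.(\w.false)) false))) true)
step 4: [if@0] ((if (if false then false else false) then (\u.false) else ((\v.(\w.false)) false)) true)
step 5: [if@0.0] ((if false then (\u.false) else ((\v.(\w.false)) false)) true)
step 6: [if@0] (((\v.(\w.false)) false) true)
step 7: [beta@0] ((\w.false) true)

Answer: beta at 0 : ((\v.(\w.false)) false)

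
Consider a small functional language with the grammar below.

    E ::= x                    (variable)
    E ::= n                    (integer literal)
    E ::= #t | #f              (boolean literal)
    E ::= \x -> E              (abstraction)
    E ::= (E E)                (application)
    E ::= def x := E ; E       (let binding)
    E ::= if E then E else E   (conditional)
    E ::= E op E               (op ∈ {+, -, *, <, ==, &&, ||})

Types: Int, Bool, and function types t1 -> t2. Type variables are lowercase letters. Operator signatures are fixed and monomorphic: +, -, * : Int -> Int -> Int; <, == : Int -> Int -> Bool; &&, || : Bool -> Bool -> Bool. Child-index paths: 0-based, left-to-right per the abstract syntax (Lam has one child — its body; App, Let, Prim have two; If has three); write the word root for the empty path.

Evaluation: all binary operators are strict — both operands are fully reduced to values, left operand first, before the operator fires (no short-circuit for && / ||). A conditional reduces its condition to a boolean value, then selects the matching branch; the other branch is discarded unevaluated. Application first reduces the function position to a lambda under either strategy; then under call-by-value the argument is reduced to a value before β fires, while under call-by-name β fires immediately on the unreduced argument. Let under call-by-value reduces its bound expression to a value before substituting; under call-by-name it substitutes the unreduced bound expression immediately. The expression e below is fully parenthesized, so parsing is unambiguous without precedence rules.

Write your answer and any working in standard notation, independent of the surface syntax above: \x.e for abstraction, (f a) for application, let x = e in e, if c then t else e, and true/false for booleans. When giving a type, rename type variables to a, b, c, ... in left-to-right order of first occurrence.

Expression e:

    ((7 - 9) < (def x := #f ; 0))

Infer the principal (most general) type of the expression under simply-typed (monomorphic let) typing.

Working:
  unify Int ~ Int
  unify Int ~ Int
  unify Int ~ Int
let x : Bool
  unify Int ~ Int

Answer: Bool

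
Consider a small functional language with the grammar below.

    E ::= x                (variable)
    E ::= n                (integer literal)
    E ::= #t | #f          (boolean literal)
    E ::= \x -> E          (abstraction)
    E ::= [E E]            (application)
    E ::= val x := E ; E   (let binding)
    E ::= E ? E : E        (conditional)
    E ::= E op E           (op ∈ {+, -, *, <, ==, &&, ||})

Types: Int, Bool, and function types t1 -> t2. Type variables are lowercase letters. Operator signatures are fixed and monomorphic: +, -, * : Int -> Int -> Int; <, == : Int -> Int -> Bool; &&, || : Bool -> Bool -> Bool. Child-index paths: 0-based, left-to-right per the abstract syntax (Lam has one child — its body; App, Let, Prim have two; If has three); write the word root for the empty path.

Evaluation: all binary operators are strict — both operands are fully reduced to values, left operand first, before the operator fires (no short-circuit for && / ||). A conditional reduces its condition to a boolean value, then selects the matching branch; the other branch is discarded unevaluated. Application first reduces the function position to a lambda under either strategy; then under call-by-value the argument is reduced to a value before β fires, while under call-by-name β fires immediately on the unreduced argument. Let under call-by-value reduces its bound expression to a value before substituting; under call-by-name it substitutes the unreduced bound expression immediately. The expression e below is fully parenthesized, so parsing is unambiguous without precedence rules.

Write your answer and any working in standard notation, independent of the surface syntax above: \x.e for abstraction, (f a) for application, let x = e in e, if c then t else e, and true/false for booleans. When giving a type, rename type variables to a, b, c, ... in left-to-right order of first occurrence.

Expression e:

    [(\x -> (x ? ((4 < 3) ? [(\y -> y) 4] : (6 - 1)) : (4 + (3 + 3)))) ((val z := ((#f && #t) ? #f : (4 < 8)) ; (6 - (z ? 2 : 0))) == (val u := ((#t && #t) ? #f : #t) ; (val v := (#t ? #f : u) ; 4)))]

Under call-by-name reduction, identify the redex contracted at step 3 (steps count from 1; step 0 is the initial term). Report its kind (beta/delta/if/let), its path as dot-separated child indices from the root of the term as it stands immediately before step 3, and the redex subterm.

Working:
step 0: ((\x.(if x then (if (4 < 3) then ((\y.y) 4) else (6 - 1)) else (4 + (3 + 3)))) ((let z = (if (false && true) then false else (4 < 8)) in (6 - (if z then 2 else 0))) == (let u = (if (true && true) then false else true) in (let v = (if true then false else u) in 4))))
step 1: [beta@root] (if ((let z = (if (false && true) then false else (4 < 8)) in (6 - (if z then 2 else 0))) == (let u = (if (true && true) then false else true) in (let v = (if true then false else u) in 4))) then (if (4 < 3) then ((\y.y) 4) else (6 - 1)) else (4 + (3 + 3)))
step 2: [let@0.0] (if ((6 - (if (if (false && true) then false else (4 < 8)) then 2 else 0)) == (let u = (if (true && true) then false else true) in (let v = (if true then false else u) in 4))) then (if (4 < 3) then ((\y.y) 4) else (6 - 1)) else (4 + (3 + 3)))
step 3: [delta@0.0.1.0.0] (if ((6 - (if (if false then false else (4 < 8)) then 2 else 0)) == (let u = (if (true && true) then false else true) in (let v = (if true then false else u) in 4))) then (if (4 < 3) then ((\y.y) 4) else (6 - 1)) else (4 + (3 + 3)))

Answer: delta at 0.0.1.0.0 : (false && true)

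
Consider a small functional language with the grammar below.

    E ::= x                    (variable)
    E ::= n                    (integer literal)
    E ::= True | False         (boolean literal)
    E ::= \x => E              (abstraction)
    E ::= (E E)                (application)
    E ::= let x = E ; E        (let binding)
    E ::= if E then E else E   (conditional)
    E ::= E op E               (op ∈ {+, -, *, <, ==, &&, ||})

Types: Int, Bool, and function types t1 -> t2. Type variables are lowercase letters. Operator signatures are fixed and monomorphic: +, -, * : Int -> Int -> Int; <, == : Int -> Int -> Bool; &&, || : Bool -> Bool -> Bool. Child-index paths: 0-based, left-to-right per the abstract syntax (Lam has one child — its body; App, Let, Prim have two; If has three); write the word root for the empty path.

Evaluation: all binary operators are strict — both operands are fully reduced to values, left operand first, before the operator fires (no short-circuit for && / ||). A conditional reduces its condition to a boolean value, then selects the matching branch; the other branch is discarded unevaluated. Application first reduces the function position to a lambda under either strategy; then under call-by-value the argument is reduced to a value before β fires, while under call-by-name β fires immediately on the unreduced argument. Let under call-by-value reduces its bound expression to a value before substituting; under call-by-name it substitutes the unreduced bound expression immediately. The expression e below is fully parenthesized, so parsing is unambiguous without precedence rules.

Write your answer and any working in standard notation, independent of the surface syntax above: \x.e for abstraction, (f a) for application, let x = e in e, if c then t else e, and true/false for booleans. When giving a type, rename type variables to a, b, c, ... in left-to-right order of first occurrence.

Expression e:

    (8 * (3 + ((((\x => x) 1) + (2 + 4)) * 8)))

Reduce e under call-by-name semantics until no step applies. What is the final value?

Derivation:
step 0: (8 * (3 + ((((\x.x) 1) + (2 + 4)) * 8)))
step 1: [beta@1.1.0.0] (8 * (3 + ((1 + (2 + 4)) * 8)))
step 2: [delta@1.1.0.1] (8 * (3 + ((1 + 6) * 8)))
step 3: [delta@1.1.0] (8 * (3 + (7 * 8)))
step 4: [delta@1.1] (8 * (3 + 56))
step 5: [delta@1] (8 * 59)
step 6: [delta@root] 472

Answer: 472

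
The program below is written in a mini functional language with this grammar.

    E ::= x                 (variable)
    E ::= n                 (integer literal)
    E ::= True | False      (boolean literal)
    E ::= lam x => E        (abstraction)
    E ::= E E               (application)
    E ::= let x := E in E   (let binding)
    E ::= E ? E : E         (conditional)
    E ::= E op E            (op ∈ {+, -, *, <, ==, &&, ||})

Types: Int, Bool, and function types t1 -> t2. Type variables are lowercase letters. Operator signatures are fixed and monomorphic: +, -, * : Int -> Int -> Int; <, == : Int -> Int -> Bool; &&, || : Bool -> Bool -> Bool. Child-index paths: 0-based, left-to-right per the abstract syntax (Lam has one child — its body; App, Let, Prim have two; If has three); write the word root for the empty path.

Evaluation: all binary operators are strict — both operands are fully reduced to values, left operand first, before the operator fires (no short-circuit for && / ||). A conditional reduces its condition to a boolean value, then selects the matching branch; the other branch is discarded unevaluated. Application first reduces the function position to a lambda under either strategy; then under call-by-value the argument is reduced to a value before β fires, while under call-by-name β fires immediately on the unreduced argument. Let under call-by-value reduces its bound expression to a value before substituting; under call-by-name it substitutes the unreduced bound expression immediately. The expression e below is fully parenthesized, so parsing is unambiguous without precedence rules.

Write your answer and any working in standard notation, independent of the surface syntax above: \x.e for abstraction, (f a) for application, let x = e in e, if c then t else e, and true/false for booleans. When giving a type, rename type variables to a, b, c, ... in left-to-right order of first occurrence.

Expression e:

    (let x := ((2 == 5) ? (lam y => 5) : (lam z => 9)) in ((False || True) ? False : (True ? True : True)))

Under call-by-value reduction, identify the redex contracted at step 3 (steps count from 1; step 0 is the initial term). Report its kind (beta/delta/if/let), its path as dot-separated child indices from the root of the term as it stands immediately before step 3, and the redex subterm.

Working:
step 0: (let x = (if (2 == 5) then (\y.5) else (\z.9)) in (if (false || true) then false else (if true then true else true)))
step 1: [delta@0.0] (let x = (if false then (\y.5) else (\z.9)) in (if (false || true) then false else (if true then true else true)))
step 2: [if@0] (let x = (\z.9) in (if (false || true) then false else (if true then true else true)))
step 3: [let@root] (if (false || true) then false else (if true then true else true))

Answer: let at root : (let x = (\z.9) in (if (false || true) then false else (if true then true else true)))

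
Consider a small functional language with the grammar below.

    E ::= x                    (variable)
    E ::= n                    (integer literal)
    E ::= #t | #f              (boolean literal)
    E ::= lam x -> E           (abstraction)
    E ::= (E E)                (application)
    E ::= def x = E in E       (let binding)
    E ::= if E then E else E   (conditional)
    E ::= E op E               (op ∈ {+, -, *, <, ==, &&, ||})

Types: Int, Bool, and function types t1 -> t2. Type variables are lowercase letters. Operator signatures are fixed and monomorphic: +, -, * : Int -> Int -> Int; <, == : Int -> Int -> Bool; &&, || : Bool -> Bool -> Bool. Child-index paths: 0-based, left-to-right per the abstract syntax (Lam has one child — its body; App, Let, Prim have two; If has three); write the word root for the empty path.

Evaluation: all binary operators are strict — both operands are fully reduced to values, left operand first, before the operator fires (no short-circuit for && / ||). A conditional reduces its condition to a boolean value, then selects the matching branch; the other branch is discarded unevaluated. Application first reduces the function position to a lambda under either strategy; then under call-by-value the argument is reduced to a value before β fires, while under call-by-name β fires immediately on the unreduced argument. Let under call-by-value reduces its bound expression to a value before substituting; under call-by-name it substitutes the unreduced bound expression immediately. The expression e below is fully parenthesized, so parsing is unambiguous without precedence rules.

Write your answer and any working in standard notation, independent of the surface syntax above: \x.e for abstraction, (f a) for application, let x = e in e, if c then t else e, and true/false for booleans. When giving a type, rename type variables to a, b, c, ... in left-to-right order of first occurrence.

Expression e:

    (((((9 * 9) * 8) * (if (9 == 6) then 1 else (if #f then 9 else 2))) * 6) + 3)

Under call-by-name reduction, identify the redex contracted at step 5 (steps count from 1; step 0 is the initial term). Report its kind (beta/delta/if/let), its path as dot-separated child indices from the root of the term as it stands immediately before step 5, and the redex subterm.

Working:
step 0: (((((9 * 9) * 8) * (if (9 == 6) then 1 else (if false then 9 else 2))) * 6) + 3)
step 1: [delta@0.0.0.0] ((((81 * 8) * (if (9 == 6) then 1 else (if false then 9 else 2))) * 6) + 3)
step 2: [delta@0.0.0] (((648 * (if (9 == 6) then 1 else (if false then 9 else 2))) * 6) + 3)
step 3: [delta@0.0.1.0] (((648 * (if false then 1 else (if false then 9 else 2))) * 6) + 3)
step 4: [if@0.0.1] (((648 * (if false then 9 else 2)) * 6) + 3)
step 5: [if@0.0.1] (((648 * 2) * 6) + 3)

Answer: if at 0.0.1 : (if false then 9 else 2)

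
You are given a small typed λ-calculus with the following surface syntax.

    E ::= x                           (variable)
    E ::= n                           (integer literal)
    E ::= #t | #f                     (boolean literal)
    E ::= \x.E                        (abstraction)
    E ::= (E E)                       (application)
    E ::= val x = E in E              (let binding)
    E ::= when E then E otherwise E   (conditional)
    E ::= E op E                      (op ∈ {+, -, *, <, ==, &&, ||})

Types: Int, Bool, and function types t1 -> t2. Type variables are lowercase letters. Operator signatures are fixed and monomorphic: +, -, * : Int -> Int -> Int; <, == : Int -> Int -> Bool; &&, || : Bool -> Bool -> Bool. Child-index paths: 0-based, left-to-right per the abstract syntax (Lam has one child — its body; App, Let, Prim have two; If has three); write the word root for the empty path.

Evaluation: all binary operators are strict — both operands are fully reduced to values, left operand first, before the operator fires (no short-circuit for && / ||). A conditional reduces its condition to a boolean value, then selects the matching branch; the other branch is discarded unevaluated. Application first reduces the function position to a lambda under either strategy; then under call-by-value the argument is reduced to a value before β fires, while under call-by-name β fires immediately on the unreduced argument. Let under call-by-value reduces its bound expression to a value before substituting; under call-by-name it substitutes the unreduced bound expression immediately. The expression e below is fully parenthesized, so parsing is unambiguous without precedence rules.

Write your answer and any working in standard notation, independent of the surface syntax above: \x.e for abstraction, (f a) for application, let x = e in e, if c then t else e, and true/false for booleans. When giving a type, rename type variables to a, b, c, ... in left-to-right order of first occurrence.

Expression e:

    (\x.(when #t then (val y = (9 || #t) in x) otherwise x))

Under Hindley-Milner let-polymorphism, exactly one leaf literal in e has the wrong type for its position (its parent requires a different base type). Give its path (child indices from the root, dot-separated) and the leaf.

Working:
  unify Bool ~ Bool
  unify Int ~ Bool
  FAIL: mismatch Int ~ Bool

Answer: 0.1.0.0 : 9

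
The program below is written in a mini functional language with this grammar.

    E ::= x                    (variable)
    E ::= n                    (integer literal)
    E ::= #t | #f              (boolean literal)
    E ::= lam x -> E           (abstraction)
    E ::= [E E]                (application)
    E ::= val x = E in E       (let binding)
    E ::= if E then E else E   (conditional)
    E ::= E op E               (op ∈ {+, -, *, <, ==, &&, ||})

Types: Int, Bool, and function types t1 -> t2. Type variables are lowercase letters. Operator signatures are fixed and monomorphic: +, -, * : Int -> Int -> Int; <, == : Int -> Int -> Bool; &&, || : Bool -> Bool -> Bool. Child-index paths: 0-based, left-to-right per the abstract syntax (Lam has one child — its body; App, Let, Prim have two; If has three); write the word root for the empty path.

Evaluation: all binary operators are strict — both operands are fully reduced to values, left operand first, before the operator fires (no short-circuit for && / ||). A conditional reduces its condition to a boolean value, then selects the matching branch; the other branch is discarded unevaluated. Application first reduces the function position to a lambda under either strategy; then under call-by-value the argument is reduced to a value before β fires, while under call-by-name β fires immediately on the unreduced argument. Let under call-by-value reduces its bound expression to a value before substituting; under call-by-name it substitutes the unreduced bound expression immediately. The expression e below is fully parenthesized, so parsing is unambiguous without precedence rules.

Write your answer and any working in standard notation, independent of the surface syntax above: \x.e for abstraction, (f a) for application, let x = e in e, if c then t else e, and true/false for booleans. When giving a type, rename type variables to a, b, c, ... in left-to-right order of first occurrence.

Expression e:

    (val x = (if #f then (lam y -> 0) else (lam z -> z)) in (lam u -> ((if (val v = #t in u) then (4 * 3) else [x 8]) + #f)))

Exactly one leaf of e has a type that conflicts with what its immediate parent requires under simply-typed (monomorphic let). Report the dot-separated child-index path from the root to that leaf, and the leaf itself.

Working:
  unify Bool ~ Bool
\y._ : a -> Int
z : b
\z._ : b -> b
  unify a -> Int ~ b -> b
  unify a ~ b
  unify Int ~ b
let x : Int -> Int
let v : Bool
u : c
  unify c ~ Bool
  unify Int ~ Int
  unify Int ~ Int
x : Int -> Int
  unify Int -> Int ~ Int -> d
  unify Int ~ Int
  unify Int ~ d
_ _ : Int
  unify Int ~ Int
  unify Int ~ Int
  unify Bool ~ Int
  FAIL: mismatch Bool ~ Int

Answer: 1.0.1 : false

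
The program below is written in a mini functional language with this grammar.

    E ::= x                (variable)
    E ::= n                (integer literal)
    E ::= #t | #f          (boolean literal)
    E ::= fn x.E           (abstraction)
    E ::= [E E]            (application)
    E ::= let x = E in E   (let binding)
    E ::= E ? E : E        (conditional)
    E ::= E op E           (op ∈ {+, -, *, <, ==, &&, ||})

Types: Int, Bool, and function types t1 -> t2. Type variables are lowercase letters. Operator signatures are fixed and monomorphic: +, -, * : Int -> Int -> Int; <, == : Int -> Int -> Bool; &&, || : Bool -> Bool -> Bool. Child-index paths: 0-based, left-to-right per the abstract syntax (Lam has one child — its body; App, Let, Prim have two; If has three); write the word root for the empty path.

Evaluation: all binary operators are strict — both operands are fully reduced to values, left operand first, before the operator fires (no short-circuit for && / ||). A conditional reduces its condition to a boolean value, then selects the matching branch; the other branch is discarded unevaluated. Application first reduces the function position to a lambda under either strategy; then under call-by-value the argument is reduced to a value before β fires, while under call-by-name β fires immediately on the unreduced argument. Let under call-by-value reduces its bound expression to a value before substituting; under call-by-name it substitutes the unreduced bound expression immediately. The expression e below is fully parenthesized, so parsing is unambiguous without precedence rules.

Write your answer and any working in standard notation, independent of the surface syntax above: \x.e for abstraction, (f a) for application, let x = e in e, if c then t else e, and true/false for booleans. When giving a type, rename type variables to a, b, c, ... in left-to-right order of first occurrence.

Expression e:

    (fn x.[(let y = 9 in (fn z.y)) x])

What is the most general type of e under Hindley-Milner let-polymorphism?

Answer: a -> Int

Derivation:
let y : Int
y : Int
\z._ : b -> Int
x : a
  unify b -> Int ~ a -> c
  unify b ~ a
  unify Int ~ c
_ _ : Int
\x._ : a -> Int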